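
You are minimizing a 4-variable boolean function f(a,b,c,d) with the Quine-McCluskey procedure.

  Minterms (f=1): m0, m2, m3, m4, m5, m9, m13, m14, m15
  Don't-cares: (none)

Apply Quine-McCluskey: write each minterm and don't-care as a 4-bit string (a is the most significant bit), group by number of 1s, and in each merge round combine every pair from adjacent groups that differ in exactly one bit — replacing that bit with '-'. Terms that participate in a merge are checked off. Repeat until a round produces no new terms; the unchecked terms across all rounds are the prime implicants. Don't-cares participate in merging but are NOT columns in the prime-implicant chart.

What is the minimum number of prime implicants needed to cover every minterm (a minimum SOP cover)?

[col 0] 0000*, 0010*, 0011*, 0100*, 0101*, 1001*, 1101*, 1110*, 1111*
[col 1] -101, 0-00, 00-0, 001-, 010-, 1-01, 11-1, 111-
Prime implicants: -101, 0-00, 00-0, 001-, 010-, 1-01, 11-1, 111-
PI chart (minterm → PIs covering it):
  0 | 0-00,00-0
  2 | 00-0,001-
  3 | 001-  (sole → essential)
  4 | 0-00,010-
  5 | -101,010-
  9 | 1-01  (sole → essential)
  13 | -101,1-01,11-1
  14 | 111-  (sole → essential)
  15 | 11-1,111-
Essential prime implicants: 001-, 1-01, 111-
Petrick residual → -101, 0-00
Minimum SOP uses 5 PIs: bc'd + a'c'd' + a'b'c + ac'd + abc

5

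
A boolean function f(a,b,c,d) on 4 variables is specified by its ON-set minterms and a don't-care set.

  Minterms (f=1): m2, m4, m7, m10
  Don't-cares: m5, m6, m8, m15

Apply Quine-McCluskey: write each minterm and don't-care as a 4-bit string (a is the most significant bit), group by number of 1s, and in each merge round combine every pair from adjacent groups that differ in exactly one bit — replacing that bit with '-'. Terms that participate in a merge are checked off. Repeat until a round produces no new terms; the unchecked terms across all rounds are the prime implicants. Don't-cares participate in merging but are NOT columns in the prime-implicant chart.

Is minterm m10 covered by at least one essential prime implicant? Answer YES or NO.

NO

size-2^0 implicants → 0010(✓)  0100(✓)  0101(✓)  0110(✓)  0111(✓)  1000(✓)  1010(✓)  1111(✓)
size-2^1 implicants → -010  -111  0-10  01-0(✓)  01-1(✓)  010-(✓)  011-(✓)  10-0
size-2^2 implicants → 01--
Unchecked terms (primes): -010, -111, 0-10, 01--, 10-0
Minterm coverage:
  m2 ⊆ -010,0-10
  m4 ⊆ 01-- [E]
  m7 ⊆ -111,01--
  m10 ⊆ -010,10-0
E = {01--}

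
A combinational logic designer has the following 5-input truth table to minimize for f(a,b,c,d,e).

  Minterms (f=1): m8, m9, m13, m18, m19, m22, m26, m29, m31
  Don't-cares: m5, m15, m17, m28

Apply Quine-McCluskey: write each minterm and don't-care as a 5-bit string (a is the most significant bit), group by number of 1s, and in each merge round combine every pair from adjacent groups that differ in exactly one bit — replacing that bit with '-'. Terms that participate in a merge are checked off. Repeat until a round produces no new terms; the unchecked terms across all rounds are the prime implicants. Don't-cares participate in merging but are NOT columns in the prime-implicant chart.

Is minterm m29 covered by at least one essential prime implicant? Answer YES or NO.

size-2^0 implicants → 00101(✓)  01000(✓)  01001(✓)  01101(✓)  01111(✓)  10001(✓)  10010(✓)  10011(✓)  10110(✓)  11010(✓)  11100(✓)  11101(✓)  11111(✓)
size-2^1 implicants → -1101(✓)  -1111(✓)  0-101  01-01  0100-  011-1(✓)  1-010  10-10  100-1  1001-  111-1(✓)  1110-
size-2^2 implicants → -11-1
Unchecked terms (primes): -11-1, 0-101, 01-01, 0100-, 1-010, 10-10, 100-1, 1001-, 1110-
Minterm coverage:
  m8 ⊆ 0100- [E]
  m9 ⊆ 01-01,0100-
  m13 ⊆ -11-1,0-101,01-01
  m18 ⊆ 1-010,10-10,1001-
  m19 ⊆ 100-1,1001-
  m22 ⊆ 10-10 [E]
  m26 ⊆ 1-010 [E]
  m29 ⊆ -11-1,1110-
  m31 ⊆ -11-1 [E]
E = {-11-1, 0100-, 1-010, 10-10}

YES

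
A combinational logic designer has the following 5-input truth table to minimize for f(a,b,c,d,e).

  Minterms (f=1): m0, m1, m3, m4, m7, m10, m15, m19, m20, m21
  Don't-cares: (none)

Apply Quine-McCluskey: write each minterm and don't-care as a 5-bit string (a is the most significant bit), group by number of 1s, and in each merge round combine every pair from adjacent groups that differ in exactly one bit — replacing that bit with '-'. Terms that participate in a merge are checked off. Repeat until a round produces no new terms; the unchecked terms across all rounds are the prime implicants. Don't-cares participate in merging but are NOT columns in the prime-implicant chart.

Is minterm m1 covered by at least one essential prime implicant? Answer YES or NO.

NO

[col 0] 00000*, 00001*, 00011*, 00100*, 00111*, 01010, 01111*, 10011*, 10100*, 10101*
[col 1] -0011, -0100, 0-111, 00-00, 00-11, 000-1, 0000-, 1010-
Prime implicants: -0011, -0100, 0-111, 00-00, 00-11, 000-1, 0000-, 01010, 1010-
PI chart (minterm → PIs covering it):
  0 | 00-00,0000-
  1 | 000-1,0000-
  3 | -0011,00-11,000-1
  4 | -0100,00-00
  7 | 0-111,00-11
  10 | 01010  (sole → essential)
  15 | 0-111  (sole → essential)
  19 | -0011  (sole → essential)
  20 | -0100,1010-
  21 | 1010-  (sole → essential)
Essential prime implicants: -0011, 0-111, 01010, 1010-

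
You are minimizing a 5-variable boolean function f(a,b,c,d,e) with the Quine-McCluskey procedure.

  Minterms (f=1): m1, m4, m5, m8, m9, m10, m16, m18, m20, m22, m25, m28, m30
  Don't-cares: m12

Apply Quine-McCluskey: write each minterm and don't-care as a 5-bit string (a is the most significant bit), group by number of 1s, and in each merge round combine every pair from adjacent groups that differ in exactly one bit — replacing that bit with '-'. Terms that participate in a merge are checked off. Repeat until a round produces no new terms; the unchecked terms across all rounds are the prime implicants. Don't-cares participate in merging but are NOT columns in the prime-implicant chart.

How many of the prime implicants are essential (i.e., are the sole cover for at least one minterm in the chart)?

[col 0] 00001*, 00100*, 00101*, 01000*, 01001*, 01010*, 01100*, 10000*, 10010*, 10100*, 10110*, 11001*, 11100*, 11110*
[col 1] -0100*, -1001, -1100*, 0-001, 0-100*, 00-01, 0010-, 01-00, 010-0, 0100-, 1-100*, 1-110*, 10-00*, 10-10*, 100-0*, 101-0*, 111-0*
[col 2] --100, 1-1-0, 10--0
Prime implicants: --100, -1001, 0-001, 00-01, 0010-, 01-00, 010-0, 0100-, 1-1-0, 10--0
PI chart (minterm → PIs covering it):
  1 | 0-001,00-01
  4 | --100,0010-
  5 | 00-01,0010-
  8 | 01-00,010-0,0100-
  9 | -1001,0-001,0100-
  10 | 010-0  (sole → essential)
  16 | 10--0  (sole → essential)
  18 | 10--0  (sole → essential)
  20 | --100,1-1-0,10--0
  22 | 1-1-0,10--0
  25 | -1001  (sole → essential)
  28 | --100,1-1-0
  30 | 1-1-0  (sole → essential)
Essential prime implicants: -1001, 010-0, 1-1-0, 10--0

4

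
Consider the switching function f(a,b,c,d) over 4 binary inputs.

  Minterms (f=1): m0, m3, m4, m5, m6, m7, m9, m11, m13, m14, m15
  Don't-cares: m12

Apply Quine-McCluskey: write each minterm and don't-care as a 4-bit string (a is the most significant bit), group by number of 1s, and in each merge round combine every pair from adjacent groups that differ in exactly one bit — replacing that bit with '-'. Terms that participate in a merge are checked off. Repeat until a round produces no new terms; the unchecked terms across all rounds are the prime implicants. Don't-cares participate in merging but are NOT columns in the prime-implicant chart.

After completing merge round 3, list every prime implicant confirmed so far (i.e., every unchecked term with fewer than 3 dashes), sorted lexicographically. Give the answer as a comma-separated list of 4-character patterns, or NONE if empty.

--11, 0-00, 1--1

size-2^0 implicants → 0000(✓)  0011(✓)  0100(✓)  0101(✓)  0110(✓)  0111(✓)  1001(✓)  1011(✓)  1100(✓)  1101(✓)  1110(✓)  1111(✓)
size-2^1 implicants → -011(✓)  -100(✓)  -101(✓)  -110(✓)  -111(✓)  0-00  0-11(✓)  01-0(✓)  01-1(✓)  010-(✓)  011-(✓)  1-01(✓)  1-11(✓)  10-1(✓)  11-0(✓)  11-1(✓)  110-(✓)  111-(✓)
size-2^2 implicants → --11  -1-0(✓)  -1-1(✓)  -10-(✓)  -11-(✓)  01--(✓)  1--1  11--(✓)
size-2^3 implicants → -1--
Unchecked terms (primes): --11, -1--, 0-00, 1--1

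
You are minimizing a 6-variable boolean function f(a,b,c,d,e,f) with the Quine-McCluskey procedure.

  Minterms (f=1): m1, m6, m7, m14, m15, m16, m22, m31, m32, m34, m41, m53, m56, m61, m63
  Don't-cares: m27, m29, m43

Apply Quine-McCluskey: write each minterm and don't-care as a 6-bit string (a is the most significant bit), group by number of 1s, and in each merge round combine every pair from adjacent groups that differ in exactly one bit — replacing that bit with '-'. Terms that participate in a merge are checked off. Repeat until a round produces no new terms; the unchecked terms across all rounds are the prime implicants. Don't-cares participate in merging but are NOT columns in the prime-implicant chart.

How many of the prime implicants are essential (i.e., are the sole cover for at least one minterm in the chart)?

9

[col 0] 000001, 000110*, 000111*, 001110*, 001111*, 010000, 010110*, 011011*, 011101*, 011111*, 100000*, 100010*, 101001*, 101011*, 110101*, 111000, 111101*, 111111*
[col 1] -11101*, -11111*, 0-0110, 0-1111, 00-110*, 00-111*, 00011-*, 00111-*, 011-11, 0111-1*, 1000-0, 1010-1, 11-101, 1111-1*
[col 2] -111-1, 00-11-
Prime implicants: -111-1, 0-0110, 0-1111, 00-11-, 000001, 010000, 011-11, 1000-0, 1010-1, 11-101, 111000
PI chart (minterm → PIs covering it):
  1 | 000001  (sole → essential)
  6 | 0-0110,00-11-
  7 | 00-11-  (sole → essential)
  14 | 00-11-  (sole → essential)
  15 | 0-1111,00-11-
  16 | 010000  (sole → essential)
  22 | 0-0110  (sole → essential)
  31 | -111-1,0-1111,011-11
  32 | 1000-0  (sole → essential)
  34 | 1000-0  (sole → essential)
  41 | 1010-1  (sole → essential)
  53 | 11-101  (sole → essential)
  56 | 111000  (sole → essential)
  61 | -111-1,11-101
  63 | -111-1  (sole → essential)
Essential prime implicants: -111-1, 0-0110, 00-11-, 000001, 010000, 1000-0, 1010-1, 11-101, 111000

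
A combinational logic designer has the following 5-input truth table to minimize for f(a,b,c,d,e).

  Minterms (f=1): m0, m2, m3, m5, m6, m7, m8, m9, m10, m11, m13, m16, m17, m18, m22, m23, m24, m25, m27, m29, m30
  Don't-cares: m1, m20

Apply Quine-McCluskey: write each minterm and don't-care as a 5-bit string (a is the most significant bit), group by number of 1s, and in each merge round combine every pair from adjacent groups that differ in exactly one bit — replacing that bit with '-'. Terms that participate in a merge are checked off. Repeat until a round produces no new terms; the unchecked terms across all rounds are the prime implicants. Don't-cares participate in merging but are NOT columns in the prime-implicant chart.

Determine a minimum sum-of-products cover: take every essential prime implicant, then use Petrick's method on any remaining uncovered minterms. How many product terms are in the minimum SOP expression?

[col 0] 00000*, 00001*, 00010*, 00011*, 00101*, 00110*, 00111*, 01000*, 01001*, 01010*, 01011*, 01101*, 10000*, 10001*, 10010*, 10100*, 10110*, 10111*, 11000*, 11001*, 11011*, 11101*, 11110*
[col 1] -0000*, -0001*, -0010*, -0110*, -0111*, -1000*, -1001*, -1011*, -1101*, 0-000*, 0-001*, 0-010*, 0-011*, 0-101*, 00-01*, 00-10*, 00-11*, 000-0*, 000-1*, 0000-*, 0001-*, 001-1*, 0011-*, 01-01*, 010-0*, 010-1*, 0100-*, 0101-*, 1-000*, 1-001*, 1-110, 10-00*, 10-10*, 100-0*, 1000-*, 101-0*, 1011-*, 11-01*, 110-1*, 1100-*
[col 2] --000*, --001*, -0-10, -00-0, -000-*, -011-, -1-01, -10-1, -100-*, 0--01, 0-0-0*, 0-0-1*, 0-00-*, 0-01-*, 00--1, 00-1-, 000--*, 010--*, 1-00-*, 10--0
[col 3] --00-, 0-0--
Prime implicants: --00-, -0-10, -00-0, -011-, -1-01, -10-1, 0--01, 0-0--, 00--1, 00-1-, 1-110, 10--0
PI chart (minterm → PIs covering it):
  0 | --00-,-00-0,0-0--
  2 | -0-10,-00-0,0-0--,00-1-
  3 | 0-0--,00--1,00-1-
  5 | 0--01,00--1
  6 | -0-10,-011-,00-1-
  7 | -011-,00--1,00-1-
  8 | --00-,0-0--
  9 | --00-,-1-01,-10-1,0--01,0-0--
  10 | 0-0--  (sole → essential)
  11 | -10-1,0-0--
  13 | -1-01,0--01
  16 | --00-,-00-0,10--0
  17 | --00-  (sole → essential)
  18 | -0-10,-00-0,10--0
  22 | -0-10,-011-,1-110,10--0
  23 | -011-  (sole → essential)
  24 | --00-  (sole → essential)
  25 | --00-,-1-01,-10-1
  27 | -10-1  (sole → essential)
  29 | -1-01  (sole → essential)
  30 | 1-110  (sole → essential)
Essential prime implicants: --00-, -011-, -1-01, -10-1, 0-0--, 1-110
Petrick residual → -0-10, 0--01
Minimum SOP uses 8 PIs: c'd' + b'de' + b'cd + bd'e + bc'e + a'd'e + a'c' + acde'

8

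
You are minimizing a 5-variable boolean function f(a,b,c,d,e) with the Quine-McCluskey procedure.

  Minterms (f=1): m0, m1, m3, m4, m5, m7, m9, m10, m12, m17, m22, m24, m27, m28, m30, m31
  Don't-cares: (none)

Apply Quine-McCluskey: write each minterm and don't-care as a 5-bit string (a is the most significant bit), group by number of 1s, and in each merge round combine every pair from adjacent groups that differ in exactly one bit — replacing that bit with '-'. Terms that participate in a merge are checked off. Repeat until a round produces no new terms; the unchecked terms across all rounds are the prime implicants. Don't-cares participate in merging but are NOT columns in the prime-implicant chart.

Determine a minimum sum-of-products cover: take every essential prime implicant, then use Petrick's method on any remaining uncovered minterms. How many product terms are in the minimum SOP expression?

9

Round 0: 00000✓ 00001✓ 00011✓ 00100✓ 00101✓ 00111✓ 01001✓ 01010 01100✓ 10001✓ 10110✓ 11000✓ 11011✓ 11100✓ 11110✓ 11111✓
Round 1: -0001 -1100 0-001 0-100 00-00✓ 00-01✓ 00-11✓ 000-1✓ 0000-✓ 001-1✓ 0010-✓ 1-110 11-00 11-11 111-0 1111-
Round 2: 00--1 00-0-
PIs = {-0001, -1100, 0-001, 0-100, 00--1, 00-0-, 01010, 1-110, 11-00, 11-11, 111-0, 1111-}
Coverage chart:
  m0: 00-0- ←essential
  m1: -0001,0-001,00--1,00-0-
  m3: 00--1 ←essential
  m4: 0-100,00-0-
  m5: 00--1,00-0-
  m7: 00--1 ←essential
  m9: 0-001 ←essential
  m10: 01010 ←essential
  m12: -1100,0-100
  m17: -0001 ←essential
  m22: 1-110 ←essential
  m24: 11-00 ←essential
  m27: 11-11 ←essential
  m28: -1100,11-00,111-0
  m30: 1-110,111-0,1111-
  m31: 11-11,1111-
Essential: -0001, 0-001, 00--1, 00-0-, 01010, 1-110, 11-00, 11-11
Petrick residual → -1100
Min cover (9 terms): b'c'd'e + bcd'e' + a'c'd'e + a'b'e + a'b'd' + a'bc'de' + acde' + abd'e' + abde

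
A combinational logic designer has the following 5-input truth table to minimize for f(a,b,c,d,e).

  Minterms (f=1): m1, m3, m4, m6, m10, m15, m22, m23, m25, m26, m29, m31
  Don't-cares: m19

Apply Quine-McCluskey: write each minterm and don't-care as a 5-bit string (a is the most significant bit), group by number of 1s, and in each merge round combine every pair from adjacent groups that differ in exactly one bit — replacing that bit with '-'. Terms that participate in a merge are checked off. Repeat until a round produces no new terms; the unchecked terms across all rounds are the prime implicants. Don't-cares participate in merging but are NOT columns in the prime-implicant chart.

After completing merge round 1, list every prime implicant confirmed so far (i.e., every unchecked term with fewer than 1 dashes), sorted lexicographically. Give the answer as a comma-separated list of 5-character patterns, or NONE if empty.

NONE

[col 0] 00001*, 00011*, 00100*, 00110*, 01010*, 01111*, 10011*, 10110*, 10111*, 11001*, 11010*, 11101*, 11111*
[col 1] -0011, -0110, -1010, -1111, 000-1, 001-0, 1-111, 10-11, 1011-, 11-01, 111-1
Prime implicants: -0011, -0110, -1010, -1111, 000-1, 001-0, 1-111, 10-11, 1011-, 11-01, 111-1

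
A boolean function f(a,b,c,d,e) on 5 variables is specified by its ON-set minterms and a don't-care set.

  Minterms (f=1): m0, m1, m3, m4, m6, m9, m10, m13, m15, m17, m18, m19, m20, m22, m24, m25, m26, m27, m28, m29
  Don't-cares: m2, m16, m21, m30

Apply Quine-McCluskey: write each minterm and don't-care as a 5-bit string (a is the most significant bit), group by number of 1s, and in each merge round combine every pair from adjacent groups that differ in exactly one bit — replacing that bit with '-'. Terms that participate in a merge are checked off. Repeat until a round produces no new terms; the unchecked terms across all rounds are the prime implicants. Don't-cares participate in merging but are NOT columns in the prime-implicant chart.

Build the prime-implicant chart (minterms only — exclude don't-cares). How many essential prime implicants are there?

size-2^0 implicants → 00000(✓)  00001(✓)  00010(✓)  00011(✓)  00100(✓)  00110(✓)  01001(✓)  01010(✓)  01101(✓)  01111(✓)  10000(✓)  10001(✓)  10010(✓)  10011(✓)  10100(✓)  10101(✓)  10110(✓)  11000(✓)  11001(✓)  11010(✓)  11011(✓)  11100(✓)  11101(✓)  11110(✓)
size-2^1 implicants → -0000(✓)  -0001(✓)  -0010(✓)  -0011(✓)  -0100(✓)  -0110(✓)  -1001(✓)  -1010(✓)  -1101(✓)  0-001(✓)  0-010(✓)  00-00(✓)  00-10(✓)  000-0(✓)  000-1(✓)  0000-(✓)  0001-(✓)  001-0(✓)  01-01(✓)  011-1  1-000(✓)  1-001(✓)  1-010(✓)  1-011(✓)  1-100(✓)  1-101(✓)  1-110(✓)  10-00(✓)  10-01(✓)  10-10(✓)  100-0(✓)  100-1(✓)  1000-(✓)  1001-(✓)  101-0(✓)  1010-(✓)  11-00(✓)  11-01(✓)  11-10(✓)  110-0(✓)  110-1(✓)  1100-(✓)  1101-(✓)  111-0(✓)  1110-(✓)
size-2^2 implicants → --001  --010  -0-00(✓)  -0-10(✓)  -00-0(✓)  -00-1(✓)  -000-(✓)  -001-(✓)  -01-0(✓)  -1-01  00--0(✓)  000--(✓)  1--00(✓)  1--01(✓)  1--10(✓)  1-0-0(✓)  1-0-1(✓)  1-00-(✓)  1-01-(✓)  1-1-0(✓)  1-10-(✓)  10--0(✓)  10-0-(✓)  100--(✓)  11--0(✓)  11-0-(✓)  110--(✓)
size-2^3 implicants → -0--0  -00--  1---0  1--0-  1-0--
Unchecked terms (primes): --001, --010, -0--0, -00--, -1-01, 011-1, 1---0, 1--0-, 1-0--
Minterm coverage:
  m0 ⊆ -0--0,-00--
  m1 ⊆ --001,-00--
  m3 ⊆ -00-- [E]
  m4 ⊆ -0--0 [E]
  m6 ⊆ -0--0 [E]
  m9 ⊆ --001,-1-01
  m10 ⊆ --010 [E]
  m13 ⊆ -1-01,011-1
  m15 ⊆ 011-1 [E]
  m17 ⊆ --001,-00--,1--0-,1-0--
  m18 ⊆ --010,-0--0,-00--,1---0,1-0--
  m19 ⊆ -00--,1-0--
  m20 ⊆ -0--0,1---0,1--0-
  m22 ⊆ -0--0,1---0
  m24 ⊆ 1---0,1--0-,1-0--
  m25 ⊆ --001,-1-01,1--0-,1-0--
  m26 ⊆ --010,1---0,1-0--
  m27 ⊆ 1-0-- [E]
  m28 ⊆ 1---0,1--0-
  m29 ⊆ -1-01,1--0-
E = {--010, -0--0, -00--, 011-1, 1-0--}

5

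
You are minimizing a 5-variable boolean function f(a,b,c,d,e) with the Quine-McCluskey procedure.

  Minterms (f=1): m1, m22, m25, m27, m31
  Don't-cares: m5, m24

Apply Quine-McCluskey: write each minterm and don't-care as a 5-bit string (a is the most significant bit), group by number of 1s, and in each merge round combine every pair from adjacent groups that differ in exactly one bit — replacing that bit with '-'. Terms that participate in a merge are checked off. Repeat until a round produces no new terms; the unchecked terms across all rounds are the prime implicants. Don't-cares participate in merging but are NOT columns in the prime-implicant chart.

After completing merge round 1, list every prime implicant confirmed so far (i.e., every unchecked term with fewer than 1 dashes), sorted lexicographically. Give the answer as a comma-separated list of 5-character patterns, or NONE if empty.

Round 0: 00001✓ 00101✓ 10110 11000✓ 11001✓ 11011✓ 11111✓
Round 1: 00-01 11-11 110-1 1100-
PIs = {00-01, 10110, 11-11, 110-1, 1100-}

10110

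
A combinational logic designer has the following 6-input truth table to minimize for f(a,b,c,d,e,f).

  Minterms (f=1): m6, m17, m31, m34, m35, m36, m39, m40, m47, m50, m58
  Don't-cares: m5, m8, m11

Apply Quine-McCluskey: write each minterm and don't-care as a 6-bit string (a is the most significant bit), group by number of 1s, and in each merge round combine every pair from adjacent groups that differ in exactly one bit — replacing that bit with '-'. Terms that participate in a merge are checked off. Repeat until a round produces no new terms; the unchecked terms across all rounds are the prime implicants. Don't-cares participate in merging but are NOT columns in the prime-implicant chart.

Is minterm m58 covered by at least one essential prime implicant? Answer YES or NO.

YES

[col 0] 000101, 000110, 001000*, 001011, 010001, 011111, 100010*, 100011*, 100100, 100111*, 101000*, 101111*, 110010*, 111010*
[col 1] -01000, 1-0010, 10-111, 100-11, 10001-, 11-010
Prime implicants: -01000, 000101, 000110, 001011, 010001, 011111, 1-0010, 10-111, 100-11, 10001-, 100100, 11-010
PI chart (minterm → PIs covering it):
  6 | 000110  (sole → essential)
  17 | 010001  (sole → essential)
  31 | 011111  (sole → essential)
  34 | 1-0010,10001-
  35 | 100-11,10001-
  36 | 100100  (sole → essential)
  39 | 10-111,100-11
  40 | -01000  (sole → essential)
  47 | 10-111  (sole → essential)
  50 | 1-0010,11-010
  58 | 11-010  (sole → essential)
Essential prime implicants: -01000, 000110, 010001, 011111, 10-111, 100100, 11-010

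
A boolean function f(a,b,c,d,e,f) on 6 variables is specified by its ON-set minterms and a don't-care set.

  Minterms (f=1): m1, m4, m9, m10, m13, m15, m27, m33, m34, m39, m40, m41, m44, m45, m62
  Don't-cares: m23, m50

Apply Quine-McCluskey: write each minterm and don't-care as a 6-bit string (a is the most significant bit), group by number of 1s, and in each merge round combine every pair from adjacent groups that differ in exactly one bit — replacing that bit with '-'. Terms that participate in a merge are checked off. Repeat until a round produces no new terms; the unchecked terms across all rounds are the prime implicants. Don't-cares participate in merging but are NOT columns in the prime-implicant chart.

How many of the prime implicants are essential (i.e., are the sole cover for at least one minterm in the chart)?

size-2^0 implicants → 000001(✓)  000100  001001(✓)  001010  001101(✓)  001111(✓)  010111  011011  100001(✓)  100010(✓)  100111  101000(✓)  101001(✓)  101100(✓)  101101(✓)  110010(✓)  111110
size-2^1 implicants → -00001(✓)  -01001(✓)  -01101(✓)  00-001(✓)  001-01(✓)  0011-1  1-0010  10-001(✓)  101-00(✓)  101-01(✓)  10100-(✓)  10110-(✓)
size-2^2 implicants → -0-001  -01-01  101-0-
Unchecked terms (primes): -0-001, -01-01, 000100, 001010, 0011-1, 010111, 011011, 1-0010, 100111, 101-0-, 111110
Minterm coverage:
  m1 ⊆ -0-001 [E]
  m4 ⊆ 000100 [E]
  m9 ⊆ -0-001,-01-01
  m10 ⊆ 001010 [E]
  m13 ⊆ -01-01,0011-1
  m15 ⊆ 0011-1 [E]
  m27 ⊆ 011011 [E]
  m33 ⊆ -0-001 [E]
  m34 ⊆ 1-0010 [E]
  m39 ⊆ 100111 [E]
  m40 ⊆ 101-0- [E]
  m41 ⊆ -0-001,-01-01,101-0-
  m44 ⊆ 101-0- [E]
  m45 ⊆ -01-01,101-0-
  m62 ⊆ 111110 [E]
E = {-0-001, 000100, 001010, 0011-1, 011011, 1-0010, 100111, 101-0-, 111110}

9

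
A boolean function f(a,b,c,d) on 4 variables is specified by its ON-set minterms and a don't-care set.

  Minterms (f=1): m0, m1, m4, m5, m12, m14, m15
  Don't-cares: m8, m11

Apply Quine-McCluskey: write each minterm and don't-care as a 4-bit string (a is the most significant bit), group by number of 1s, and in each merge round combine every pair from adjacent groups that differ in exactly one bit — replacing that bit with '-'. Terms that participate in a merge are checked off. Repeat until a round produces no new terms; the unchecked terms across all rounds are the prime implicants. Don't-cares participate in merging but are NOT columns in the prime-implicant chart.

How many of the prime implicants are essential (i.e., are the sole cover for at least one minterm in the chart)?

[col 0] 0000*, 0001*, 0100*, 0101*, 1000*, 1011*, 1100*, 1110*, 1111*
[col 1] -000*, -100*, 0-00*, 0-01*, 000-*, 010-*, 1-00*, 1-11, 11-0, 111-
[col 2] --00, 0-0-
Prime implicants: --00, 0-0-, 1-11, 11-0, 111-
PI chart (minterm → PIs covering it):
  0 | --00,0-0-
  1 | 0-0-  (sole → essential)
  4 | --00,0-0-
  5 | 0-0-  (sole → essential)
  12 | --00,11-0
  14 | 11-0,111-
  15 | 1-11,111-
Essential prime implicants: 0-0-

1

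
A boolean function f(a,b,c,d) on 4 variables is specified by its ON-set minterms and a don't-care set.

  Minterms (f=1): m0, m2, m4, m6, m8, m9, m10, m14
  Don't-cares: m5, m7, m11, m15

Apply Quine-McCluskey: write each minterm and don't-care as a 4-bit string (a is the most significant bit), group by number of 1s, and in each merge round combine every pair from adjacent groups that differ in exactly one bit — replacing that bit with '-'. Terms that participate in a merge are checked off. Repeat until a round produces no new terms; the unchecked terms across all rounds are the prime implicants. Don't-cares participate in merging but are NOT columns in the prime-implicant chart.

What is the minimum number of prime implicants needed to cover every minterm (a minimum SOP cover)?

Round 0: 0000✓ 0010✓ 0100✓ 0101✓ 0110✓ 0111✓ 1000✓ 1001✓ 1010✓ 1011✓ 1110✓ 1111✓
Round 1: -000✓ -010✓ -110✓ -111✓ 0-00✓ 0-10✓ 00-0✓ 01-0✓ 01-1✓ 010-✓ 011-✓ 1-10✓ 1-11✓ 10-0✓ 10-1✓ 100-✓ 101-✓ 111-✓
Round 2: --10 -0-0 -11- 0--0 01-- 1-1- 10--
PIs = {--10, -0-0, -11-, 0--0, 01--, 1-1-, 10--}
Coverage chart:
  m0: -0-0,0--0
  m2: --10,-0-0,0--0
  m4: 0--0,01--
  m6: --10,-11-,0--0,01--
  m8: -0-0,10--
  m9: 10-- ←essential
  m10: --10,-0-0,1-1-,10--
  m14: --10,-11-,1-1-
Essential: 10--
Petrick residual → --10, 0--0
Min cover (3 terms): cd' + a'd' + ab'

3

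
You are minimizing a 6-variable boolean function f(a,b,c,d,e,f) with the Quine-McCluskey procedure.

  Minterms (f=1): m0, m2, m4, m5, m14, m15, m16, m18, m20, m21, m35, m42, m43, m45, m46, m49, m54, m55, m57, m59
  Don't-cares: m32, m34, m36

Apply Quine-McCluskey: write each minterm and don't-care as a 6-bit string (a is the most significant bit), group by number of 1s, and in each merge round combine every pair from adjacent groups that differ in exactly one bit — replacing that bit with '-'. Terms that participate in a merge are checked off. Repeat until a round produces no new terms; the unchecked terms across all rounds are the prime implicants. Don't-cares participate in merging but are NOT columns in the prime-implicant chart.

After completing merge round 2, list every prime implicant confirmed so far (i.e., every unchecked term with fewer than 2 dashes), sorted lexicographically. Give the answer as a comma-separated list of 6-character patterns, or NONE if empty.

-01110, 00111-, 1-1011, 101-10, 101101, 11-001, 11011-, 1110-1

Round 0: 000000✓ 000010✓ 000100✓ 000101✓ 001110✓ 001111✓ 010000✓ 010010✓ 010100✓ 010101✓ 100000✓ 100010✓ 100011✓ 100100✓ 101010✓ 101011✓ 101101 101110✓ 110001✓ 110110✓ 110111✓ 111001✓ 111011✓
Round 1: -00000✓ -00010✓ -00100✓ -01110 0-0000✓ 0-0010✓ 0-0100✓ 0-0101✓ 000-00✓ 0000-0✓ 00010-✓ 00111- 010-00✓ 0100-0✓ 01010-✓ 1-1011 10-010✓ 10-011✓ 100-00✓ 1000-0✓ 10001-✓ 101-10 10101-✓ 11-001 11011- 1110-1
Round 2: -00-00 -000-0 0-0-00 0-00-0 0-010- 10-01-
PIs = {-00-00, -000-0, -01110, 0-0-00, 0-00-0, 0-010-, 00111-, 1-1011, 10-01-, 101-10, 101101, 11-001, 11011-, 1110-1}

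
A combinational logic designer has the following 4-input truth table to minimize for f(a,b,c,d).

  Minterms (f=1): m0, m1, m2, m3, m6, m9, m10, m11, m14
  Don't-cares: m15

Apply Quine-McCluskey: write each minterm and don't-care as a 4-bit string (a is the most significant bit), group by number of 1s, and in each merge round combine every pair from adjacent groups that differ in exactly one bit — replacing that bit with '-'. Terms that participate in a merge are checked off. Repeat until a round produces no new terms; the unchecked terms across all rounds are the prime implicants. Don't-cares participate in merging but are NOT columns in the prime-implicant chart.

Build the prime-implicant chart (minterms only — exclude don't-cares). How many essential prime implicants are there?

[col 0] 0000*, 0001*, 0010*, 0011*, 0110*, 1001*, 1010*, 1011*, 1110*, 1111*
[col 1] -001*, -010*, -011*, -110*, 0-10*, 00-0*, 00-1*, 000-*, 001-*, 1-10*, 1-11*, 10-1*, 101-*, 111-*
[col 2] --10, -0-1, -01-, 00--, 1-1-
Prime implicants: --10, -0-1, -01-, 00--, 1-1-
PI chart (minterm → PIs covering it):
  0 | 00--  (sole → essential)
  1 | -0-1,00--
  2 | --10,-01-,00--
  3 | -0-1,-01-,00--
  6 | --10  (sole → essential)
  9 | -0-1  (sole → essential)
  10 | --10,-01-,1-1-
  11 | -0-1,-01-,1-1-
  14 | --10,1-1-
Essential prime implicants: --10, -0-1, 00--

3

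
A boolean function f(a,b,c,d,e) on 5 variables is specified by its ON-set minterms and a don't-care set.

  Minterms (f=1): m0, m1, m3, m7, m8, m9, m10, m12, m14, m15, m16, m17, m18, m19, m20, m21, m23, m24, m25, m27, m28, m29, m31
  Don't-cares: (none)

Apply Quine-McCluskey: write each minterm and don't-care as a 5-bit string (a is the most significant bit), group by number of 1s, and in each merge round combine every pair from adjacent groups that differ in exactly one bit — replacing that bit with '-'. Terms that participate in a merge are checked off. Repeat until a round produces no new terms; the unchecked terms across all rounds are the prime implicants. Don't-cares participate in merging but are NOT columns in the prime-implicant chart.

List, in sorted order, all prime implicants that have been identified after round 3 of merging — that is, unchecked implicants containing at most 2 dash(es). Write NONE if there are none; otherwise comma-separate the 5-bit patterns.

--111, -0-11, -00-1, -1-00, 01--0, 0111-, 100--

size-2^0 implicants → 00000(✓)  00001(✓)  00011(✓)  00111(✓)  01000(✓)  01001(✓)  01010(✓)  01100(✓)  01110(✓)  01111(✓)  10000(✓)  10001(✓)  10010(✓)  10011(✓)  10100(✓)  10101(✓)  10111(✓)  11000(✓)  11001(✓)  11011(✓)  11100(✓)  11101(✓)  11111(✓)
size-2^1 implicants → -0000(✓)  -0001(✓)  -0011(✓)  -0111(✓)  -1000(✓)  -1001(✓)  -1100(✓)  -1111(✓)  0-000(✓)  0-001(✓)  0-111(✓)  00-11(✓)  000-1(✓)  0000-(✓)  01-00(✓)  01-10(✓)  010-0(✓)  0100-(✓)  011-0(✓)  0111-  1-000(✓)  1-001(✓)  1-011(✓)  1-100(✓)  1-101(✓)  1-111(✓)  10-00(✓)  10-01(✓)  10-11(✓)  100-0(✓)  100-1(✓)  1000-(✓)  1001-(✓)  101-1(✓)  1010-(✓)  11-00(✓)  11-01(✓)  11-11(✓)  110-1(✓)  1100-(✓)  111-1(✓)  1110-(✓)
size-2^2 implicants → --000(✓)  --001(✓)  --111  -0-11  -00-1  -000-(✓)  -1-00  -100-(✓)  0-00-(✓)  01--0  1--00(✓)  1--01(✓)  1--11(✓)  1-0-1(✓)  1-00-(✓)  1-1-1(✓)  1-10-(✓)  10--1(✓)  10-0-(✓)  100--  11--1(✓)  11-0-(✓)
size-2^3 implicants → --00-  1---1  1--0-
Unchecked terms (primes): --00-, --111, -0-11, -00-1, -1-00, 01--0, 0111-, 1---1, 1--0-, 100--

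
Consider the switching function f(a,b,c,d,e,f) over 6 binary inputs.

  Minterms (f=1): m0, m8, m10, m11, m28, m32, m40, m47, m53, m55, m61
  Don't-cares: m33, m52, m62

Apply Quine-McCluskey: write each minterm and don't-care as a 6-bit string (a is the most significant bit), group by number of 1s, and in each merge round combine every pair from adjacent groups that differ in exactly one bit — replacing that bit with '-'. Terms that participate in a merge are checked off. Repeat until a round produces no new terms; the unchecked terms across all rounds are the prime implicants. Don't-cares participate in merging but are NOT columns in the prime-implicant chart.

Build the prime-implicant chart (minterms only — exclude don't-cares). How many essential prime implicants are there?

size-2^0 implicants → 000000(✓)  001000(✓)  001010(✓)  001011(✓)  011100  100000(✓)  100001(✓)  101000(✓)  101111  110100(✓)  110101(✓)  110111(✓)  111101(✓)  111110
size-2^1 implicants → -00000(✓)  -01000(✓)  00-000(✓)  0010-0  00101-  10-000(✓)  10000-  11-101  1101-1  11010-
size-2^2 implicants → -0-000
Unchecked terms (primes): -0-000, 0010-0, 00101-, 011100, 10000-, 101111, 11-101, 1101-1, 11010-, 111110
Minterm coverage:
  m0 ⊆ -0-000 [E]
  m8 ⊆ -0-000,0010-0
  m10 ⊆ 0010-0,00101-
  m11 ⊆ 00101- [E]
  m28 ⊆ 011100 [E]
  m32 ⊆ -0-000,10000-
  m40 ⊆ -0-000 [E]
  m47 ⊆ 101111 [E]
  m53 ⊆ 11-101,1101-1,11010-
  m55 ⊆ 1101-1 [E]
  m61 ⊆ 11-101 [E]
E = {-0-000, 00101-, 011100, 101111, 11-101, 1101-1}

6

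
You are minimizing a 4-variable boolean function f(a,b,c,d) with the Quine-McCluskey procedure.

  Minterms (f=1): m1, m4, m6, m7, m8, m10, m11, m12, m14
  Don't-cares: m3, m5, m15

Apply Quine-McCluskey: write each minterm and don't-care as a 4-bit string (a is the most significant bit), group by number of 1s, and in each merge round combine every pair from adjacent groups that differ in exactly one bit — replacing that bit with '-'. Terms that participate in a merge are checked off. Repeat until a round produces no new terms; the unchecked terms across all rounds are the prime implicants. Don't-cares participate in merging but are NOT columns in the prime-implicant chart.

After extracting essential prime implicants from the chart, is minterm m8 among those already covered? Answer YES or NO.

Round 0: 0001✓ 0011✓ 0100✓ 0101✓ 0110✓ 0111✓ 1000✓ 1010✓ 1011✓ 1100✓ 1110✓ 1111✓
Round 1: -011✓ -100✓ -110✓ -111✓ 0-01✓ 0-11✓ 00-1✓ 01-0✓ 01-1✓ 010-✓ 011-✓ 1-00✓ 1-10✓ 1-11✓ 10-0✓ 101-✓ 11-0✓ 111-✓
Round 2: --11 -1-0 -11- 0--1 01-- 1--0 1-1-
PIs = {--11, -1-0, -11-, 0--1, 01--, 1--0, 1-1-}
Coverage chart:
  m1: 0--1 ←essential
  m4: -1-0,01--
  m6: -1-0,-11-,01--
  m7: --11,-11-,0--1,01--
  m8: 1--0 ←essential
  m10: 1--0,1-1-
  m11: --11,1-1-
  m12: -1-0,1--0
  m14: -1-0,-11-,1--0,1-1-
Essential: 0--1, 1--0

YES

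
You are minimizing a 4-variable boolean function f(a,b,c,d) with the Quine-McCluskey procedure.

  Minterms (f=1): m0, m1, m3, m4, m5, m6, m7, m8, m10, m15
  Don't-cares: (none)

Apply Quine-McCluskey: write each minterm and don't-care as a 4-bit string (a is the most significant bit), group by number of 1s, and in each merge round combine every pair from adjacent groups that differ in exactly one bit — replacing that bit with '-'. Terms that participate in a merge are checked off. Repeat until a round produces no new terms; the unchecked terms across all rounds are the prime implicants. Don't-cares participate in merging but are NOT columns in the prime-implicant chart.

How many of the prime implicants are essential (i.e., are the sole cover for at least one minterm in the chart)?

Round 0: 0000✓ 0001✓ 0011✓ 0100✓ 0101✓ 0110✓ 0111✓ 1000✓ 1010✓ 1111✓
Round 1: -000 -111 0-00✓ 0-01✓ 0-11✓ 00-1✓ 000-✓ 01-0✓ 01-1✓ 010-✓ 011-✓ 10-0
Round 2: 0--1 0-0- 01--
PIs = {-000, -111, 0--1, 0-0-, 01--, 10-0}
Coverage chart:
  m0: -000,0-0-
  m1: 0--1,0-0-
  m3: 0--1 ←essential
  m4: 0-0-,01--
  m5: 0--1,0-0-,01--
  m6: 01-- ←essential
  m7: -111,0--1,01--
  m8: -000,10-0
  m10: 10-0 ←essential
  m15: -111 ←essential
Essential: -111, 0--1, 01--, 10-0

4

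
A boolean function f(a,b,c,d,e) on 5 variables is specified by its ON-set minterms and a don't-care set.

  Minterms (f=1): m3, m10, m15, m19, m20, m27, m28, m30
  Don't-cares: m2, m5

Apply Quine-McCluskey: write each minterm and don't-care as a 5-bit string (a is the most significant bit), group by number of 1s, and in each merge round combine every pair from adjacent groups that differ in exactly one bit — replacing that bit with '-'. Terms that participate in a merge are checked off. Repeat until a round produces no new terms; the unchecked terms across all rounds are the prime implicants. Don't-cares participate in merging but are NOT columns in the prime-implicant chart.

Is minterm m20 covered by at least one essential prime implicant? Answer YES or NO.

YES

[col 0] 00010*, 00011*, 00101, 01010*, 01111, 10011*, 10100*, 11011*, 11100*, 11110*
[col 1] -0011, 0-010, 0001-, 1-011, 1-100, 111-0
Prime implicants: -0011, 0-010, 0001-, 00101, 01111, 1-011, 1-100, 111-0
PI chart (minterm → PIs covering it):
  3 | -0011,0001-
  10 | 0-010  (sole → essential)
  15 | 01111  (sole → essential)
  19 | -0011,1-011
  20 | 1-100  (sole → essential)
  27 | 1-011  (sole → essential)
  28 | 1-100,111-0
  30 | 111-0  (sole → essential)
Essential prime implicants: 0-010, 01111, 1-011, 1-100, 111-0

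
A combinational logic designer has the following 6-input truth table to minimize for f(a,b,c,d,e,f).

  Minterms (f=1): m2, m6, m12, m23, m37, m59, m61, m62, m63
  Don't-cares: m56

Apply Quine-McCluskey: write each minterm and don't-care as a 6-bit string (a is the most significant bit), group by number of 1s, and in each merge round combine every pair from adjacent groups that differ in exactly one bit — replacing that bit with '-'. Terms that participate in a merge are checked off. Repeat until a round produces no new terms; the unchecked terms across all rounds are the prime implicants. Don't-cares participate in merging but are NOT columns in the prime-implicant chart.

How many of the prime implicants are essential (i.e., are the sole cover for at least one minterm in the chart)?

7

Round 0: 000010✓ 000110✓ 001100 010111 100101 111000 111011✓ 111101✓ 111110✓ 111111✓
Round 1: 000-10 111-11 1111-1 11111-
PIs = {000-10, 001100, 010111, 100101, 111-11, 111000, 1111-1, 11111-}
Coverage chart:
  m2: 000-10 ←essential
  m6: 000-10 ←essential
  m12: 001100 ←essential
  m23: 010111 ←essential
  m37: 100101 ←essential
  m59: 111-11 ←essential
  m61: 1111-1 ←essential
  m62: 11111- ←essential
  m63: 111-11,1111-1,11111-
Essential: 000-10, 001100, 010111, 100101, 111-11, 1111-1, 11111-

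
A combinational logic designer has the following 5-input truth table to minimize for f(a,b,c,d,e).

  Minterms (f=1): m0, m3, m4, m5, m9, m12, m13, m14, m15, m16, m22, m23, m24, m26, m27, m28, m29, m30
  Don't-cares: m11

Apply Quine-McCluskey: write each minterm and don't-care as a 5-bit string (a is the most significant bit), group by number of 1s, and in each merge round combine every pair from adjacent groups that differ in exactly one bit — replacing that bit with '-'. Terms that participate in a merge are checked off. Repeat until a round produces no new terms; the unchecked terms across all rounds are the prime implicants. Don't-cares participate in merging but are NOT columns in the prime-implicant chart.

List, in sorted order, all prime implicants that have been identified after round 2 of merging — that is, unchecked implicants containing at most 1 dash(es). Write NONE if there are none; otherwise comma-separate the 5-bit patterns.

[col 0] 00000*, 00011*, 00100*, 00101*, 01001*, 01011*, 01100*, 01101*, 01110*, 01111*, 10000*, 10110*, 10111*, 11000*, 11010*, 11011*, 11100*, 11101*, 11110*
[col 1] -0000, -1011, -1100*, -1101*, -1110*, 0-011, 0-100*, 0-101*, 00-00, 0010-*, 01-01*, 01-11*, 010-1*, 011-0*, 011-1*, 0110-*, 0111-*, 1-000, 1-110, 1011-, 11-00*, 11-10*, 110-0*, 1101-, 111-0*, 1110-*
[col 2] -11-0, -110-, 0-10-, 01--1, 011--, 11--0
Prime implicants: -0000, -1011, -11-0, -110-, 0-011, 0-10-, 00-00, 01--1, 011--, 1-000, 1-110, 1011-, 11--0, 1101-

-0000, -1011, 0-011, 00-00, 1-000, 1-110, 1011-, 1101-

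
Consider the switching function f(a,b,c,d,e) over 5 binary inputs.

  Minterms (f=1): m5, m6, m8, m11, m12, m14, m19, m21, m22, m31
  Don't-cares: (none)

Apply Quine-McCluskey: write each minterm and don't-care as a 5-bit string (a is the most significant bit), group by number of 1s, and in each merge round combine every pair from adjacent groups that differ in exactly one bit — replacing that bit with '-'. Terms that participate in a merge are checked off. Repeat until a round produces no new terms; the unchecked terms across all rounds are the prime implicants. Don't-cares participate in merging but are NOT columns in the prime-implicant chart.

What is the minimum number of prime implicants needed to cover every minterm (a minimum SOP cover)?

size-2^0 implicants → 00101(✓)  00110(✓)  01000(✓)  01011  01100(✓)  01110(✓)  10011  10101(✓)  10110(✓)  11111
size-2^1 implicants → -0101  -0110  0-110  01-00  011-0
Unchecked terms (primes): -0101, -0110, 0-110, 01-00, 01011, 011-0, 10011, 11111
Minterm coverage:
  m5 ⊆ -0101 [E]
  m6 ⊆ -0110,0-110
  m8 ⊆ 01-00 [E]
  m11 ⊆ 01011 [E]
  m12 ⊆ 01-00,011-0
  m14 ⊆ 0-110,011-0
  m19 ⊆ 10011 [E]
  m21 ⊆ -0101 [E]
  m22 ⊆ -0110 [E]
  m31 ⊆ 11111 [E]
E = {-0101, -0110, 01-00, 01011, 10011, 11111}
Petrick residual → 0-110
Cover = b'cd'e + b'cde' + a'cde' + a'bd'e' + a'bc'de + ab'c'de + abcde  |cover|=7

7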